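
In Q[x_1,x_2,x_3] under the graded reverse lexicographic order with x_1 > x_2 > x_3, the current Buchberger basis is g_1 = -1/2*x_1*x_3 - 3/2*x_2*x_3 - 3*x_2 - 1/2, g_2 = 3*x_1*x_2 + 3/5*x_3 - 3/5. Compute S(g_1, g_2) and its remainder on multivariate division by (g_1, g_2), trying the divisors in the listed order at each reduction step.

S(g_1, g_2) = 3*x_2**2*x_3 + 6*x_2**2 - 1/5*x_3**2 + x_2 + 1/5*x_3; remainder on division = 3*x_2**2*x_3 + 6*x_2**2 - 1/5*x_3**2 + x_2 + 1/5*x_3.

lcm(LM(g_1), LM(g_2)) = x_1*x_2*x_3.
S = (lcm/LT(g_1))·g_1 − (lcm/LT(g_2))·g_2 = 3*x_2**2*x_3 + 6*x_2**2 - 1/5*x_3**2 + x_2 + 1/5*x_3.
Reduce S modulo (g_1, g_2) in that order:
  leading term x_2**2*x_3: no divisor's leading term divides it; move 3*x_2**2*x_3 to the remainder.
  leading term x_2**2: no divisor's leading term divides it; move 6*x_2**2 to the remainder.
  leading term x_3**2: no divisor's leading term divides it; move -1/5*x_3**2 to the remainder.
  leading term x_2: no divisor's leading term divides it; move x_2 to the remainder.
  leading term x_3: no divisor's leading term divides it; move 1/5*x_3 to the remainder.
The remainder 3*x_2**2*x_3 + 6*x_2**2 - 1/5*x_3**2 + x_2 + 1/5*x_3 is nonzero, so it would be added as the next basis element.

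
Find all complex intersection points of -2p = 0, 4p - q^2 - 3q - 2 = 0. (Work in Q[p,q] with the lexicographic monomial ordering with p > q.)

{(0, -2), (0, -1)}

Compute a lex Gröbner basis by Buchberger's algorithm.
f_1 = -2p, LT = p.
f_2 = 4p - q^2 - 3q - 2, LT = p.

S(f_1,f_2): lcm = p. S = 1/4q^2 + 3/4q + 1/2.
  leading term q^2: no divisor's leading term divides it; move 1/4q^2 to the remainder.
  leading term q: no divisor's leading term divides it; move 3/4q to the remainder.
  leading term 1: no divisor's leading term divides it; move 1/2 to the remainder.
  remainder 1/4q^2 + 3/4q + 1/2 ≠ 0; add h_3 = 1/4q^2 + 3/4q + 1/2 to the basis.

The other S-polynomials (S(f_1,h_3), S(f_2,h_3)) all reduce to 0 modulo the current basis, so we have a Gröbner basis.
Inter-reduce: drop elements whose leading term is divisible by another's, tail-reduce, and make monic.
Reduced Gröbner basis: {p, q^2 + 3q + 2}.

Since the basis is lex-ordered, q^2 + 3q + 2 is univariate in q. Its roots are {-2, -1}. Back-substituting each root into the other basis elements fixes the other coordinates.
  q = -2: the earlier basis element becomes p = 0, giving p = 0 — point (0, -2).
  q = -1: the earlier basis element becomes p = 0, giving p = 0 — point (0, -1).
Check: every point annihilates each of the original generators.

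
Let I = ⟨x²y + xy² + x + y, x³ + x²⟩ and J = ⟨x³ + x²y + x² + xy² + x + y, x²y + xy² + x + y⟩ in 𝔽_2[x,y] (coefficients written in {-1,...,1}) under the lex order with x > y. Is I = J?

Equality of ideals is decidable: compute both reduced Gröbner bases (unique for the ordering) and check whether they agree.
Buchberger on the first generating set:
f_1 = x²y + xy² + x + y, LT = x²y.
f_2 = x³ + x², LT = x³.

S(f_1,f_2): lcm = x³y. S = x²y² + x²y + x² + xy.
  reduce S modulo (f_1, f_2):
  remainder x² + xy³ + xy² + x + y² + y ≠ 0; add g_3 = x² + xy³ + xy² + x + y² + y to the basis.

S(f_1,g_3): lcm = x²y. S = xy⁴ + xy³ + xy² + xy + x + y³ + y² + y.
  reduce S modulo (f_1, f_2, g_3):
  remainder xy⁴ + xy³ + xy² + xy + x + y³ + y² + y ≠ 0; add g_4 = xy⁴ + xy³ + xy² + xy + x + y³ + y² + y to the basis.

S(f_2,g_3): lcm = x³. S = x²y³ + x²y² + xy² + xy.
  reduce S modulo (f_1, f_2, g_3, g_4):
  remainder xy² + xy + x + y ≠ 0; add g_5 = xy² + xy + x + y to the basis.

S(f_2,g_4): lcm = x³y⁴. S = x³y³ + x³y² + x³y + x³ + x²y⁴ + x²y³ + x²y² + x²y.
  reduce S modulo (f_1, f_2, g_3, g_4, g_5):
  remainder xy + x + y² + y ≠ 0; add g_6 = xy + x + y² + y to the basis.

S(g_4,g_6): lcm = xy⁴. S = xy² + xy + x + y⁵ + y⁴ + y³ + y² + y.
  reduce S modulo (f_1, f_2, g_3, g_4, g_5, g_6):
  remainder y⁵ + y⁴ + y³ + y² ≠ 0; add g_7 = y⁵ + y⁴ + y³ + y² to the basis.

S(g_5,g_6): lcm = xy². S = x + y³ + y² + y.
  reduce S modulo (f_1, f_2, g_3, g_4, g_5, g_6, g_7):
  remainder x + y³ + y² + y ≠ 0; add g_8 = x + y³ + y² + y to the basis.

S(g_4,g_7): lcm = xy⁵. S = xy + y⁴ + y³ + y².
  reduce S modulo (f_1, f_2, g_3, g_4, g_5, g_6, g_7, g_8):
  remainder y⁴ + y² ≠ 0; add g_9 = y⁴ + y² to the basis.

The other S-polynomials (S(f_1,g_4), S(g_3,g_4), S(f_1,g_5), S(f_2,g_5), S(g_3,g_5), S(g_4,g_5), S(f_1,g_6), S(f_2,g_6), S(g_3,g_6), S(f_1,g_7), S(f_2,g_7), S(g_3,g_7), S(g_5,g_7), S(g_6,g_7), S(f_1,g_8), S(f_2,g_8), S(g_3,g_8), S(g_4,g_8), S(g_5,g_8), S(g_6,g_8), S(g_7,g_8), S(f_1,g_9), S(f_2,g_9), S(g_3,g_9), S(g_4,g_9), S(g_5,g_9), S(g_6,g_9), S(g_7,g_9), S(g_8,g_9)) all reduce to 0 modulo the current basis, so we have a Gröbner basis.
Inter-reduce: drop elements whose leading term is divisible by another's, tail-reduce, and make monic.
Reduced Gröbner basis: {x + y³ + y² + y, y⁴ + y²}.

Buchberger on the second generating set:
h_1 = x³ + x²y + x² + xy² + x + y, LT = x³.
h_2 = x²y + xy² + x + y, LT = x²y.

S(h_1,h_2): lcm = x³y. S = x²y + x² + xy³ + y².
  reduce S modulo (h_1, h_2):
  remainder x² + xy³ + xy² + x + y² + y ≠ 0; add k_3 = x² + xy³ + xy² + x + y² + y to the basis.

S(h_1,k_3): lcm = x³. S = x²y³ + x²y² + x²y + xy + x + y.
  reduce S modulo (h_1, h_2, k_3):
  remainder xy⁴ + xy³ + y³ + y² ≠ 0; add k_4 = xy⁴ + xy³ + y³ + y² to the basis.

S(h_2,k_3): lcm = x²y. S = xy⁴ + xy³ + xy² + xy + x + y³ + y² + y.
  reduce S modulo (h_1, h_2, k_3, k_4):
  remainder xy² + xy + x + y ≠ 0; add k_5 = xy² + xy + x + y to the basis.

S(h_1,k_4): lcm = x³y⁴. S = x³y³ + x²y⁵ + x²y⁴ + x²y³ + x²y² + xy⁶ + xy⁴ + y⁵.
  reduce S modulo (h_1, h_2, k_3, k_4, k_5):
  remainder xy + x + y² + y ≠ 0; add k_6 = xy + x + y² + y to the basis.

S(k_3,k_4): lcm = x²y⁴. S = x²y³ + xy⁷ + xy⁶ + xy⁴ + xy³ + xy² + y⁶ + y⁵.
  reduce S modulo (h_1, h_2, k_3, k_4, k_5, k_6):
  remainder x + y³ + y² + y ≠ 0; add k_7 = x + y³ + y² + y to the basis.

S(k_4,k_6): lcm = xy⁴. S = y⁵ + y⁴ + y³ + y².
  reduce S modulo (h_1, h_2, k_3, k_4, k_5, k_6, k_7):
  remainder y⁵ + y⁴ + y³ + y² ≠ 0; add k_8 = y⁵ + y⁴ + y³ + y² to the basis.

S(k_4,k_7): lcm = xy⁴. S = xy³ + y⁷ + y⁶ + y⁵ + y³ + y².
  reduce S modulo (h_1, h_2, k_3, k_4, k_5, k_6, k_7, k_8):
  remainder y⁴ + y² ≠ 0; add k_9 = y⁴ + y² to the basis.

The other S-polynomials (S(h_2,k_4), S(h_1,k_5), S(h_2,k_5), S(k_3,k_5), S(k_4,k_5), S(h_1,k_6), S(h_2,k_6), S(k_3,k_6), S(k_5,k_6), S(h_1,k_7), S(h_2,k_7), S(k_3,k_7), S(k_5,k_7), S(k_6,k_7), S(h_1,k_8), S(h_2,k_8), S(k_3,k_8), S(k_4,k_8), S(k_5,k_8), S(k_6,k_8), S(k_7,k_8), S(h_1,k_9), S(h_2,k_9), S(k_3,k_9), S(k_4,k_9), S(k_5,k_9), S(k_6,k_9), S(k_7,k_9), S(k_8,k_9)) all reduce to 0 modulo the current basis, so we have a Gröbner basis.
Inter-reduce: drop elements whose leading term is divisible by another's, tail-reduce, and make monic.
Reduced Gröbner basis: {x + y³ + y² + y, y⁴ + y²}.

These coincide, so the ideals are equal.

Yes, the ideals are equal.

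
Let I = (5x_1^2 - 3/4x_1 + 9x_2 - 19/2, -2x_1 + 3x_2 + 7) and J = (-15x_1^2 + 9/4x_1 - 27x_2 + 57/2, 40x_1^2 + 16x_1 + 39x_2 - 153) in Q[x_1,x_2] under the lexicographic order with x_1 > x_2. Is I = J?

For a fixed monomial order, each ideal has a unique reduced Gröbner basis; comparing bases decides equality.
Buchberger on the first generating set:
f_1 = 5x_1^2 - 3/4x_1 + 9x_2 - 19/2, LT = x_1^2.
f_2 = -2x_1 + 3x_2 + 7, LT = x_1.

S(f_1,f_2): lcm = x_1^2. S = 3/2x_1x_2 + 67/20x_1 + 9/5x_2 - 19/10.
  leading term x_1x_2: subtract (-3/4x_2)·f_2 from 3/2x_1x_2 + 67/20x_1 + 9/5x_2 - 19/10 → 67/20x_1 + 9/4x_2^2 + 141/20x_2 - 19/10
  leading term x_1: subtract (-67/40)·f_2 from 67/20x_1 + 9/4x_2^2 + 141/20x_2 - 19/10 → 9/4x_2^2 + 483/40x_2 + 393/40
  leading term x_2^2: no divisor's leading term divides it; move 9/4x_2^2 to the remainder.
  leading term x_2: no divisor's leading term divides it; move 483/40x_2 to the remainder.
  leading term 1: no divisor's leading term divides it; move 393/40 to the remainder.
  remainder 9/4x_2^2 + 483/40x_2 + 393/40 ≠ 0; add g_3 = 9/4x_2^2 + 483/40x_2 + 393/40 to the basis.

The other S-polynomials (S(f_1,g_3), S(f_2,g_3)) all reduce to 0 modulo the current basis, so we have a Gröbner basis.
Inter-reduce: drop elements whose leading term is divisible by another's, tail-reduce, and make monic.
Reduced Gröbner basis: {x_1 - 3/2x_2 - 7/2, x_2^2 + 161/30x_2 + 131/30}.

Buchberger on the second generating set:
h_1 = -15x_1^2 + 9/4x_1 - 27x_2 + 57/2, LT = x_1^2.
h_2 = 40x_1^2 + 16x_1 + 39x_2 - 153, LT = x_1^2.

S(h_1,h_2): lcm = x_1^2. S = -11/20x_1 + 33/40x_2 + 77/40.
  leading term x_1: no divisor's leading term divides it; move -11/20x_1 to the remainder.
  leading term x_2: no divisor's leading term divides it; move 33/40x_2 to the remainder.
  leading term 1: no divisor's leading term divides it; move 77/40 to the remainder.
  remainder -11/20x_1 + 33/40x_2 + 77/40 ≠ 0; add k_3 = -11/20x_1 + 33/40x_2 + 77/40 to the basis.

S(h_1,k_3): lcm = x_1^2. S = 3/2x_1x_2 + 67/20x_1 + 9/5x_2 - 19/10.
  leading term x_1x_2: subtract (-30/11x_2)·k_3 from 3/2x_1x_2 + 67/20x_1 + 9/5x_2 - 19/10 → 67/20x_1 + 9/4x_2^2 + 141/20x_2 - 19/10
  leading term x_1: subtract (-67/11)·k_3 from 67/20x_1 + 9/4x_2^2 + 141/20x_2 - 19/10 → 9/4x_2^2 + 483/40x_2 + 393/40
  leading term x_2^2: no divisor's leading term divides it; move 9/4x_2^2 to the remainder.
  leading term x_2: no divisor's leading term divides it; move 483/40x_2 to the remainder.
  leading term 1: no divisor's leading term divides it; move 393/40 to the remainder.
  remainder 9/4x_2^2 + 483/40x_2 + 393/40 ≠ 0; add k_4 = 9/4x_2^2 + 483/40x_2 + 393/40 to the basis.

The other S-polynomials (S(h_2,k_3), S(h_1,k_4), S(h_2,k_4), S(k_3,k_4)) all reduce to 0 modulo the current basis, so we have a Gröbner basis.
Inter-reduce: drop elements whose leading term is divisible by another's, tail-reduce, and make monic.
Reduced Gröbner basis: {x_1 - 3/2x_2 - 7/2, x_2^2 + 161/30x_2 + 131/30}.

The two bases agree; hence the ideals are identical.

Yes, the ideals are equal.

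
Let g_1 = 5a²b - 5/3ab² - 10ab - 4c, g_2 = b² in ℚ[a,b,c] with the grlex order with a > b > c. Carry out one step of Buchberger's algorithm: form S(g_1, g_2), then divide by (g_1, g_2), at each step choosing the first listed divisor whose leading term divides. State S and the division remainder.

lcm(LM(g_1), LM(g_2)) = a²b².
S = (lcm/LT(g_1))·g_1 − (lcm/LT(g_2))·g_2 = -⅓ab³ - 2ab² - ⅘bc.
Reduce S modulo (g_1, g_2) in that order:
  leading term ab³: subtract (-⅓ab)·g_2 from -⅓ab³ - 2ab² - ⅘bc → -2ab² - ⅘bc
  leading term ab²: subtract (-2a)·g_2 from -2ab² - ⅘bc → -⅘bc
  leading term bc: no divisor's leading term divides it; move -⅘bc to the remainder.
The remainder -⅘bc is nonzero, so it would be added as the next basis element.

S(g_1, g_2) = -⅓ab³ - 2ab² - ⅘bc; remainder on division = -⅘bc.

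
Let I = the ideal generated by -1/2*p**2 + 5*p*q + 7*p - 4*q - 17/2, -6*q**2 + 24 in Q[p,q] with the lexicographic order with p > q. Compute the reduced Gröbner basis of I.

G = {p**2 - 10*p*q - 14*p + 8*q + 17, q**2 - 4}

f_1 = -1/2*p**2 + 5*p*q + 7*p - 4*q - 17/2, LT = p**2.
f_2 = -6*q**2 + 24, LT = q**2.

The S-polynomials (S(f_1,f_2)) all reduce to 0 modulo the current basis, so we have a Gröbner basis.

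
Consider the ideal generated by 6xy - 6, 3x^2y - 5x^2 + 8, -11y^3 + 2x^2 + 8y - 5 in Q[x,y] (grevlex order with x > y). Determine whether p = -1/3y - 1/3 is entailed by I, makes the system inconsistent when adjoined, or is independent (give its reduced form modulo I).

First compute the reduced Gröbner basis of I by Buchberger's algorithm.
f_1 = 6xy - 6, LT = xy.
f_2 = 3x^2y - 5x^2 + 8, LT = x^2y.
f_3 = -11y^3 + 2x^2 + 8y - 5, LT = y^3.

S(f_1,f_2): lcm = x^2y. S = 5/3x^2 - x - 8/3.
  leading term x^2: no divisor's leading term divides it; move 5/3x^2 to the remainder.
  leading term x: no divisor's leading term divides it; move -x to the remainder.
  leading term 1: no divisor's leading term divides it; move -8/3 to the remainder.
  remainder 5/3x^2 - x - 8/3 ≠ 0; add h_4 = 5/3x^2 - x - 8/3 to the basis.

S(f_1,f_3): lcm = xy^3. S = 2/11x^3 + 8/11xy - y^2 - 5/11x.
  leading term x^3: subtract (6/55x)·h_4 from 2/11x^3 + 8/11xy - y^2 - 5/11x → 6/55x^2 + 8/11xy - y^2 - 9/55x
  leading term x^2: subtract (18/275)·h_4 from 6/55x^2 + 8/11xy - y^2 - 9/55x → 8/11xy - y^2 - 27/275x + 48/275
  leading term xy: subtract (4/33)·f_1 from 8/11xy - y^2 - 27/275x + 48/275 → -y^2 - 27/275x + 248/275
  leading term y^2: no divisor's leading term divides it; move -y^2 to the remainder.
  leading term x: no divisor's leading term divides it; move -27/275x to the remainder.
  leading term 1: no divisor's leading term divides it; move 248/275 to the remainder.
  remainder -y^2 - 27/275x + 248/275 ≠ 0; add h_5 = -y^2 - 27/275x + 248/275 to the basis.

S(f_2,f_3): lcm = x^2y^3. S = 2/11x^4 - 5/3x^2y^2 + 8/11x^2y - 5/11x^2 + 8/3y^2.
  leading term x^4: subtract (6/55x^2)·h_4 from 2/11x^4 - 5/3x^2y^2 + 8/11x^2y - 5/11x^2 + 8/3y^2 → -5/3x^2y^2 + 6/55x^3 + 8/11x^2y - 9/55x^2 + 8/3y^2
  leading term x^2y^2: subtract (-5/18xy)·f_1 from -5/3x^2y^2 + 6/55x^3 + 8/11x^2y - 9/55x^2 + 8/3y^2 → 6/55x^3 + 8/11x^2y - 9/55x^2 - 5/3xy + 8/3y^2
  leading term x^3: subtract (18/275x)·h_4 from 6/55x^3 + 8/11x^2y - 9/55x^2 - 5/3xy + 8/3y^2 → 8/11x^2y - 27/275x^2 - 5/3xy + 8/3y^2 + 48/275x
  leading term x^2y: subtract (4/33x)·f_1 from 8/11x^2y - 27/275x^2 - 5/3xy + 8/3y^2 + 48/275x → -27/275x^2 - 5/3xy + 8/3y^2 + 248/275x
  leading term x^2: subtract (-81/1375)·h_4 from -27/275x^2 - 5/3xy + 8/3y^2 + 248/275x → -5/3xy + 8/3y^2 + 1159/1375x - 216/1375
  leading term xy: subtract (-5/18)·f_1 from -5/3xy + 8/3y^2 + 1159/1375x - 216/1375 → 8/3y^2 + 1159/1375x - 7523/4125
  leading term y^2: subtract (-8/3)·h_5 from 8/3y^2 + 1159/1375x - 7523/4125 → 799/1375x + 799/1375
  leading term x: no divisor's leading term divides it; move 799/1375x to the remainder.
  leading term 1: no divisor's leading term divides it; move 799/1375 to the remainder.
  remainder 799/1375x + 799/1375 ≠ 0; add h_6 = 799/1375x + 799/1375 to the basis.

S(f_1,h_4): lcm = x^2y. S = 3/5xy - x + 8/5y.
  leading term xy: subtract (1/10)·f_1 from 3/5xy - x + 8/5y → -x + 8/5y + 3/5
  leading term x: subtract (-1375/799)·h_6 from -x + 8/5y + 3/5 → 8/5y + 8/5
  leading term y: no divisor's leading term divides it; move 8/5y to the remainder.
  leading term 1: no divisor's leading term divides it; move 8/5 to the remainder.
  remainder 8/5y + 8/5 ≠ 0; add h_7 = 8/5y + 8/5 to the basis.

The other S-polynomials (S(f_2,h_4), S(f_3,h_4), S(f_1,h_5), S(f_2,h_5), S(f_3,h_5), S(h_4,h_5), S(f_1,h_6), S(f_2,h_6), S(f_3,h_6), S(h_4,h_6), S(h_5,h_6), S(f_1,h_7), S(f_2,h_7), S(f_3,h_7), S(h_4,h_7), S(h_5,h_7), S(h_6,h_7)) all reduce to 0 modulo the current basis, so we have a Gröbner basis.
Inter-reduce: drop elements whose leading term is divisible by another's, tail-reduce, and make monic.
Reduced Gröbner basis: {x + 1, y + 1}.
Label its elements g_1 = x + 1, g_2 = y + 1.

Reduce p = -1/3y - 1/3 modulo G:
  leading term y: subtract (-1/3)·g_2 from -1/3y - 1/3 → 0
  normal form = 0.
Since the normal form is 0, p ∈ I.

-1/3y - 1/3 lies in I (it reduces to 0).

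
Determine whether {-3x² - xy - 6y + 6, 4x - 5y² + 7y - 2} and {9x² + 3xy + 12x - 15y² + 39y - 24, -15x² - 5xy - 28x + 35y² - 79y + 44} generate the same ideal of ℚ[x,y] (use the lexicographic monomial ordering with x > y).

Two ideals are equal iff their reduced Gröbner bases coincide (the reduced basis is unique for a fixed ordering).
Buchberger on the first generating set:
f_1 = -3x² - xy - 6y + 6, LT = x².
f_2 = 4x - 5y² + 7y - 2, LT = x.

S(f_1,f_2): lcm = x². S = 5/4xy² - 17/12xy + ½x + 2y - 2.
  reduce S modulo (f_1, f_2):
  remainder 25/16y⁴ - 95/24y³ + 179/48y² + 5/12y - 7/4 ≠ 0; add g_3 = 25/16y⁴ - 95/24y³ + 179/48y² + 5/12y - 7/4 to the basis.

The other S-polynomials (S(f_1,g_3), S(f_2,g_3)) all reduce to 0 modulo the current basis, so we have a Gröbner basis.
Inter-reduce: drop elements whose leading term is divisible by another's, tail-reduce, and make monic.
Reduced Gröbner basis: {x - 5/4y² + 7/4y - ½, y⁴ - 38/15y³ + 179/75y² + 4/15y - 28/25}.

Buchberger on the second generating set:
h_1 = 9x² + 3xy + 12x - 15y² + 39y - 24, LT = x².
h_2 = -15x² - 5xy - 28x + 35y² - 79y + 44, LT = x².

S(h_1,h_2): lcm = x². S = -8/15x + ⅔y² - 14/15y + 4/15.
  reduce S modulo (h_1, h_2):
  remainder -8/15x + ⅔y² - 14/15y + 4/15 ≠ 0; add k_3 = -8/15x + ⅔y² - 14/15y + 4/15 to the basis.

S(h_1,k_3): lcm = x². S = 5/4xy² - 17/12xy + 11/6x - 5/3y² + 13/3y - 8/3.
  reduce S modulo (h_1, h_2, k_3):
  remainder 25/16y⁴ - 95/24y³ + 179/48y² + 5/12y - 7/4 ≠ 0; add k_4 = 25/16y⁴ - 95/24y³ + 179/48y² + 5/12y - 7/4 to the basis.

The other S-polynomials (S(h_2,k_3), S(h_1,k_4), S(h_2,k_4), S(k_3,k_4)) all reduce to 0 modulo the current basis, so we have a Gröbner basis.
Inter-reduce: drop elements whose leading term is divisible by another's, tail-reduce, and make monic.
Reduced Gröbner basis: {x - 5/4y² + 7/4y - ½, y⁴ - 38/15y³ + 179/75y² + 4/15y - 28/25}.

These coincide, so the ideals are equal.

Yes, the ideals are equal.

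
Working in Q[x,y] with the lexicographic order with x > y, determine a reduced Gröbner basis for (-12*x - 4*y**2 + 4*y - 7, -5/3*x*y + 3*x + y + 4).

G = {x + 1/3*y**2 - 1/3*y + 7/12, y**3 - 14/5*y**2 + 107/20*y + 81/20}

Buchberger's algorithm terminates because the ascending chain of leading-term ideals stabilizes.

f_1 = -12*x - 4*y**2 + 4*y - 7, LT = x.
f_2 = -5/3*x*y + 3*x + y + 4, LT = x*y.

S(f_1,f_2): lcm = x*y. S = 9/5*x + 1/3*y**3 - 1/3*y**2 + 71/60*y + 12/5.
  leading term x: subtract (-3/20)·f_1 from 9/5*x + 1/3*y**3 - 1/3*y**2 + 71/60*y + 12/5 → 1/3*y**3 - 14/15*y**2 + 107/60*y + 27/20
  leading term y**3: no divisor's leading term divides it; move 1/3*y**3 to the remainder.
  leading term y**2: no divisor's leading term divides it; move -14/15*y**2 to the remainder.
  leading term y: no divisor's leading term divides it; move 107/60*y to the remainder.
  leading term 1: no divisor's leading term divides it; move 27/20 to the remainder.
  remainder 1/3*y**3 - 14/15*y**2 + 107/60*y + 27/20 ≠ 0; add g_3 = 1/3*y**3 - 14/15*y**2 + 107/60*y + 27/20 to the basis.

The other S-polynomials (S(f_1,g_3), S(f_2,g_3)) all reduce to 0 modulo the current basis, so we have a Gröbner basis.
Inter-reduce: drop elements whose leading term is divisible by another's, tail-reduce, and make monic.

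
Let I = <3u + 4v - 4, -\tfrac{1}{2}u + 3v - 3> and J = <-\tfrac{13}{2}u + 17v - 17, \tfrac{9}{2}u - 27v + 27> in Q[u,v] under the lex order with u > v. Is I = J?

Two ideals are equal iff their reduced Gröbner bases coincide (the reduced basis is unique for a fixed ordering).
Buchberger on the first generating set:
f_1 = 3u + 4v - 4, LT = u.
f_2 = -\tfrac{1}{2}u + 3v - 3, LT = u.

S(f_1,f_2): lcm = u. S = \tfrac{22}{3}v - \tfrac{22}{3}.
  leading term v: no divisor's leading term divides it; move \tfrac{22}{3}v to the remainder.
  leading term 1: no divisor's leading term divides it; move -\tfrac{22}{3} to the remainder.
  remainder \tfrac{22}{3}v - \tfrac{22}{3} ≠ 0; add g_3 = \tfrac{22}{3}v - \tfrac{22}{3} to the basis.

The other S-polynomials (S(f_1,g_3), S(f_2,g_3)) all reduce to 0 modulo the current basis, so we have a Gröbner basis.
Inter-reduce: drop elements whose leading term is divisible by another's, tail-reduce, and make monic.
Reduced Gröbner basis: {u, v - 1}.

Buchberger on the second generating set:
h_1 = -\tfrac{13}{2}u + 17v - 17, LT = u.
h_2 = \tfrac{9}{2}u - 27v + 27, LT = u.

S(h_1,h_2): lcm = u. S = \tfrac{44}{13}v - \tfrac{44}{13}.
  leading term v: no divisor's leading term divides it; move \tfrac{44}{13}v to the remainder.
  leading term 1: no divisor's leading term divides it; move -\tfrac{44}{13} to the remainder.
  remainder \tfrac{44}{13}v - \tfrac{44}{13} ≠ 0; add k_3 = \tfrac{44}{13}v - \tfrac{44}{13} to the basis.

The other S-polynomials (S(h_1,k_3), S(h_2,k_3)) all reduce to 0 modulo the current basis, so we have a Gröbner basis.
Inter-reduce: drop elements whose leading term is divisible by another's, tail-reduce, and make monic.
Reduced Gröbner basis: {u, v - 1}.

The two bases agree; hence the ideals are identical.
The same test decides containment: I ⊆ J iff every generator of I reduces to 0 modulo a Gröbner basis of J.

Yes, the ideals are equal.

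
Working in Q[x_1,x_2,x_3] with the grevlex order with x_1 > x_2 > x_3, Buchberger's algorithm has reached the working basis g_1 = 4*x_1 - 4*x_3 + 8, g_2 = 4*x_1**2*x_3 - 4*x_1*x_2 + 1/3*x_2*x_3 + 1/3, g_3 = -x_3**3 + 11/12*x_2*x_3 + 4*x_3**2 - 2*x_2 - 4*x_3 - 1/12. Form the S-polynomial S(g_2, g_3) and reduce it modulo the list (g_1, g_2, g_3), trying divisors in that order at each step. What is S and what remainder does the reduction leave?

lcm(LM(g_2), LM(g_3)) = x_1**2*x_3**3.
S = (lcm/LT(g_2))·g_2 − (lcm/LT(g_3))·g_3 = 11/12*x_1**2*x_2*x_3 + 4*x_1**2*x_3**2 - x_1*x_2*x_3**2 + 1/12*x_2*x_3**3 - 2*x_1**2*x_2 - 4*x_1**2*x_3 - 1/12*x_1**2 + 1/12*x_3**2.
Reduce S modulo (g_1, g_2, g_3) in that order:
  leading term x_1**2*x_2*x_3: subtract (11/48*x_1*x_2*x_3)·g_1 from 11/12*x_1**2*x_2*x_3 + 4*x_1**2*x_3**2 - x_1*x_2*x_3**2 + 1/12*x_2*x_3**3 - 2*x_1**2*x_2 - 4*x_1**2*x_3 - 1/12*x_1**2 + 1/12*x_3**2 → 4*x_1**2*x_3**2 - 1/12*x_1*x_2*x_3**2 + 1/12*x_2*x_3**3 - 2*x_1**2*x_2 - 4*x_1**2*x_3 - 11/6*x_1*x_2*x_3 - 1/12*x_1**2 + 1/12*x_3**2
  leading term x_1**2*x_3**2: subtract (x_1*x_3**2)·g_1 from 4*x_1**2*x_3**2 - 1/12*x_1*x_2*x_3**2 + 1/12*x_2*x_3**3 - 2*x_1**2*x_2 - 4*x_1**2*x_3 - 11/6*x_1*x_2*x_3 - 1/12*x_1**2 + 1/12*x_3**2 → -1/12*x_1*x_2*x_3**2 + 4*x_1*x_3**3 + 1/12*x_2*x_3**3 - 2*x_1**2*x_2 - 4*x_1**2*x_3 - 11/6*x_1*x_2*x_3 - 8*x_1*x_3**2 - 1/12*x_1**2 + 1/12*x_3**2
  leading term x_1*x_2*x_3**2: subtract (-1/48*x_2*x_3**2)·g_1 from -1/12*x_1*x_2*x_3**2 + 4*x_1*x_3**3 + 1/12*x_2*x_3**3 - 2*x_1**2*x_2 - 4*x_1**2*x_3 - 11/6*x_1*x_2*x_3 - 8*x_1*x_3**2 - 1/12*x_1**2 + 1/12*x_3**2 → 4*x_1*x_3**3 - 2*x_1**2*x_2 - 4*x_1**2*x_3 - 11/6*x_1*x_2*x_3 - 8*x_1*x_3**2 + 1/6*x_2*x_3**2 - 1/12*x_1**2 + 1/12*x_3**2
  leading term x_1*x_3**3: subtract (x_3**3)·g_1 from 4*x_1*x_3**3 - 2*x_1**2*x_2 - 4*x_1**2*x_3 - 11/6*x_1*x_2*x_3 - 8*x_1*x_3**2 + 1/6*x_2*x_3**2 - 1/12*x_1**2 + 1/12*x_3**2 → 4*x_3**4 - 2*x_1**2*x_2 - 4*x_1**2*x_3 - 11/6*x_1*x_2*x_3 - 8*x_1*x_3**2 + 1/6*x_2*x_3**2 - 8*x_3**3 - 1/12*x_1**2 + 1/12*x_3**2
  leading term x_3**4: subtract (-4*x_3)·g_3 from 4*x_3**4 - 2*x_1**2*x_2 - 4*x_1**2*x_3 - 11/6*x_1*x_2*x_3 - 8*x_1*x_3**2 + 1/6*x_2*x_3**2 - 8*x_3**3 - 1/12*x_1**2 + 1/12*x_3**2 → -2*x_1**2*x_2 - 4*x_1**2*x_3 - 11/6*x_1*x_2*x_3 - 8*x_1*x_3**2 + 23/6*x_2*x_3**2 + 8*x_3**3 - 1/12*x_1**2 - 8*x_2*x_3 - 191/12*x_3**2 - 1/3*x_3
  leading term x_1**2*x_2: subtract (-1/2*x_1*x_2)·g_1 from -2*x_1**2*x_2 - 4*x_1**2*x_3 - 11/6*x_1*x_2*x_3 - 8*x_1*x_3**2 + 23/6*x_2*x_3**2 + 8*x_3**3 - 1/12*x_1**2 - 8*x_2*x_3 - 191/12*x_3**2 - 1/3*x_3 → -4*x_1**2*x_3 - 23/6*x_1*x_2*x_3 - 8*x_1*x_3**2 + 23/6*x_2*x_3**2 + 8*x_3**3 - 1/12*x_1**2 + 4*x_1*x_2 - 8*x_2*x_3 - 191/12*x_3**2 - 1/3*x_3
  leading term x_1**2*x_3: subtract (-x_1*x_3)·g_1 from -4*x_1**2*x_3 - 23/6*x_1*x_2*x_3 - 8*x_1*x_3**2 + 23/6*x_2*x_3**2 + 8*x_3**3 - 1/12*x_1**2 + 4*x_1*x_2 - 8*x_2*x_3 - 191/12*x_3**2 - 1/3*x_3 → -23/6*x_1*x_2*x_3 - 12*x_1*x_3**2 + 23/6*x_2*x_3**2 + 8*x_3**3 - 1/12*x_1**2 + 4*x_1*x_2 + 8*x_1*x_3 - 8*x_2*x_3 - 191/12*x_3**2 - 1/3*x_3
  leading term x_1*x_2*x_3: subtract (-23/24*x_2*x_3)·g_1 from -23/6*x_1*x_2*x_3 - 12*x_1*x_3**2 + 23/6*x_2*x_3**2 + 8*x_3**3 - 1/12*x_1**2 + 4*x_1*x_2 + 8*x_1*x_3 - 8*x_2*x_3 - 191/12*x_3**2 - 1/3*x_3 → -12*x_1*x_3**2 + 8*x_3**3 - 1/12*x_1**2 + 4*x_1*x_2 + 8*x_1*x_3 - 1/3*x_2*x_3 - 191/12*x_3**2 - 1/3*x_3
  leading term x_1*x_3**2: subtract (-3*x_3**2)·g_1 from -12*x_1*x_3**2 + 8*x_3**3 - 1/12*x_1**2 + 4*x_1*x_2 + 8*x_1*x_3 - 1/3*x_2*x_3 - 191/12*x_3**2 - 1/3*x_3 → -4*x_3**3 - 1/12*x_1**2 + 4*x_1*x_2 + 8*x_1*x_3 - 1/3*x_2*x_3 + 97/12*x_3**2 - 1/3*x_3
  leading term x_3**3: subtract (4)·g_3 from -4*x_3**3 - 1/12*x_1**2 + 4*x_1*x_2 + 8*x_1*x_3 - 1/3*x_2*x_3 + 97/12*x_3**2 - 1/3*x_3 → -1/12*x_1**2 + 4*x_1*x_2 + 8*x_1*x_3 - 4*x_2*x_3 - 95/12*x_3**2 + 8*x_2 + 47/3*x_3 + 1/3
  leading term x_1**2: subtract (-1/48*x_1)·g_1 from -1/12*x_1**2 + 4*x_1*x_2 + 8*x_1*x_3 - 4*x_2*x_3 - 95/12*x_3**2 + 8*x_2 + 47/3*x_3 + 1/3 → 4*x_1*x_2 + 95/12*x_1*x_3 - 4*x_2*x_3 - 95/12*x_3**2 + 1/6*x_1 + 8*x_2 + 47/3*x_3 + 1/3
  leading term x_1*x_2: subtract (x_2)·g_1 from 4*x_1*x_2 + 95/12*x_1*x_3 - 4*x_2*x_3 - 95/12*x_3**2 + 1/6*x_1 + 8*x_2 + 47/3*x_3 + 1/3 → 95/12*x_1*x_3 - 95/12*x_3**2 + 1/6*x_1 + 47/3*x_3 + 1/3
  leading term x_1*x_3: subtract (95/48*x_3)·g_1 from 95/12*x_1*x_3 - 95/12*x_3**2 + 1/6*x_1 + 47/3*x_3 + 1/3 → 1/6*x_1 - 1/6*x_3 + 1/3
  leading term x_1: subtract (1/24)·g_1 from 1/6*x_1 - 1/6*x_3 + 1/3 → 0
The remainder is 0, so this S-polynomial contributes no new basis element.

S(g_2, g_3) = 11/12*x_1**2*x_2*x_3 + 4*x_1**2*x_3**2 - x_1*x_2*x_3**2 + 1/12*x_2*x_3**3 - 2*x_1**2*x_2 - 4*x_1**2*x_3 - 1/12*x_1**2 + 1/12*x_3**2; remainder on division = 0.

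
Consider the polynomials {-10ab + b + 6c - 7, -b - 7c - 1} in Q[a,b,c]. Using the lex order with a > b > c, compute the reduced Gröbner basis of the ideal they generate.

G = {ac + 1/7a - 1/70c - 4/35, b + 7c + 1}

f_1 = -10ab + b + 6c - 7, LT = ab.
f_2 = -b - 7c - 1, LT = b.

S(f_1,f_2): lcm = ab. S = -7ac - a - 1/10b - 3/5c + 7/10.
  leading term ac: no divisor's leading term divides it; move -7ac to the remainder.
  leading term a: no divisor's leading term divides it; move -a to the remainder.
  leading term b: subtract (1/10)·f_2 from -1/10b - 3/5c + 7/10 → 1/10c + 4/5
  leading term c: no divisor's leading term divides it; move 1/10c to the remainder.
  leading term 1: no divisor's leading term divides it; move 4/5 to the remainder.
  remainder -7ac - a + 1/10c + 4/5 ≠ 0; add g_3 = -7ac - a + 1/10c + 4/5 to the basis.

The other S-polynomials (S(f_1,g_3), S(f_2,g_3)) all reduce to 0 modulo the current basis, so we have a Gröbner basis.
Inter-reduce: drop elements whose leading term is divisible by another's, tail-reduce, and make monic.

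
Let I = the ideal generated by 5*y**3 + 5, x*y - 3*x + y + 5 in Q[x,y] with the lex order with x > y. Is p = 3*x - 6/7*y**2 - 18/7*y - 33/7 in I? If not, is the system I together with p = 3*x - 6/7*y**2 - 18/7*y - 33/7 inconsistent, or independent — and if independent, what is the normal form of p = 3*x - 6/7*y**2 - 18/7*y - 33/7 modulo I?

3*x - 6/7*y**2 - 18/7*y - 33/7 lies in I (it reduces to 0).

First compute the reduced Gröbner basis of I by Buchberger's algorithm.
f_1 = 5*y**3 + 5, LT = y**3.
f_2 = x*y - 3*x + y + 5, LT = x*y.

S(f_1,f_2): lcm = x*y**3. S = 3*x*y**2 + x - y**3 - 5*y**2.
  leading term x*y**2: subtract (3*y)·f_2 from 3*x*y**2 + x - y**3 - 5*y**2 → 9*x*y + x - y**3 - 8*y**2 - 15*y
  leading term x*y: subtract (9)·f_2 from 9*x*y + x - y**3 - 8*y**2 - 15*y → 28*x - y**3 - 8*y**2 - 24*y - 45
  leading term x: no divisor's leading term divides it; move 28*x to the remainder.
  leading term y**3: subtract (-1/5)·f_1 from -y**3 - 8*y**2 - 24*y - 45 → -8*y**2 - 24*y - 44
  leading term y**2: no divisor's leading term divides it; move -8*y**2 to the remainder.
  leading term y: no divisor's leading term divides it; move -24*y to the remainder.
  leading term 1: no divisor's leading term divides it; move -44 to the remainder.
  remainder 28*x - 8*y**2 - 24*y - 44 ≠ 0; add h_3 = 28*x - 8*y**2 - 24*y - 44 to the basis.

The other S-polynomials (S(f_1,h_3), S(f_2,h_3)) all reduce to 0 modulo the current basis, so we have a Gröbner basis.
Inter-reduce: drop elements whose leading term is divisible by another's, tail-reduce, and make monic.
Reduced Gröbner basis: {x - 2/7*y**2 - 6/7*y - 11/7, y**3 + 1}.
Label its elements g_1 = x - 2/7*y**2 - 6/7*y - 11/7, g_2 = y**3 + 1.

Reduce p = 3*x - 6/7*y**2 - 18/7*y - 33/7 modulo G:
  leading term x: subtract (3)·g_1 from 3*x - 6/7*y**2 - 18/7*y - 33/7 → 0
  normal form = 0.
Since the normal form is 0, p ∈ I.

The remainder on division by a Gröbner basis is unique — it is the normal form.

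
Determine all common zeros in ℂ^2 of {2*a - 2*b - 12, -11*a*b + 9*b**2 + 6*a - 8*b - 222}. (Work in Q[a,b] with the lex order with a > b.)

Compute a lex Gröbner basis by Buchberger's algorithm.
f_1 = 2*a - 2*b - 12, LT = a.
f_2 = -11*a*b + 6*a + 9*b**2 - 8*b - 222, LT = a*b.

S(f_1,f_2): lcm = a*b. S = 6/11*a - 2/11*b**2 - 74/11*b - 222/11.
  leading term a: subtract (3/11)·f_1 from 6/11*a - 2/11*b**2 - 74/11*b - 222/11 → -2/11*b**2 - 68/11*b - 186/11
  leading term b**2: no divisor's leading term divides it; move -2/11*b**2 to the remainder.
  leading term b: no divisor's leading term divides it; move -68/11*b to the remainder.
  leading term 1: no divisor's leading term divides it; move -186/11 to the remainder.
  remainder -2/11*b**2 - 68/11*b - 186/11 ≠ 0; add h_3 = -2/11*b**2 - 68/11*b - 186/11 to the basis.

The other S-polynomials (S(f_1,h_3), S(f_2,h_3)) all reduce to 0 modulo the current basis, so we have a Gröbner basis.
Inter-reduce: drop elements whose leading term is divisible by another's, tail-reduce, and make monic.
Reduced Gröbner basis: {a - b - 6, b**2 + 34*b + 93}.

Since the basis is lex-ordered, b**2 + 34*b + 93 is univariate in b. Its roots are {-31, -3}. Back-substituting each root into the other basis elements fixes the other coordinates.
  b = -31: the earlier basis element becomes a + 25 = 0, giving a = -25 — point (-25, -31).
  b = -3: the earlier basis element becomes a - 3 = 0, giving a = 3 — point (3, -3).
Each listed point satisfies every original equation (direct substitution).

{(-25, -31), (3, -3)}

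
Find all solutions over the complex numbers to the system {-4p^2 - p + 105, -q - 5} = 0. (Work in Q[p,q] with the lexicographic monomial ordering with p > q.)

{(-21/4, -5), (5, -5)}

Compute a lex Gröbner basis by Buchberger's algorithm.
f_1 = -4p^2 - p + 105, LT = p^2.
f_2 = -q - 5, LT = q.

The S-polynomials (S(f_1,f_2)) all reduce to 0 modulo the current basis, so we have a Gröbner basis.
Inter-reduce: drop elements whose leading term is divisible by another's, tail-reduce, and make monic.
Reduced Gröbner basis: {p^2 + 1/4p - 105/4, q + 5}.

The lex basis is triangular: the last element involves only q. Solving q + 5 = 0 gives q ∈ {-5}; substituting each value into the earlier elements determines the remaining variables.
  q = -5: the earlier basis element becomes p^2 + 1/4p - 105/4 = 0, giving p = -21/4, 5 — points (-21/4, -5), (5, -5).
A lex Gröbner basis triangularizes the system, enabling back-substitution.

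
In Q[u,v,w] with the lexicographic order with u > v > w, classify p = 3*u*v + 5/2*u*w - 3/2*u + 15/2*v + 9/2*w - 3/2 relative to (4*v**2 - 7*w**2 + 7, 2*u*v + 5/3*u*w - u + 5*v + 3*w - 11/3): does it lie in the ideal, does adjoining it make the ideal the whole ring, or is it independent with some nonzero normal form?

First compute the reduced Gröbner basis of I by Buchberger's algorithm.
f_1 = 4*v**2 - 7*w**2 + 7, LT = v**2.
f_2 = 2*u*v + 5/3*u*w - u + 5*v + 3*w - 11/3, LT = u*v.

S(f_1,f_2): lcm = u*v**2. S = -5/6*u*v*w + 1/2*u*v - 7/4*u*w**2 + 7/4*u - 5/2*v**2 - 3/2*v*w + 11/6*v.
  leading term u*v*w: subtract (-5/12*w)·f_2 from -5/6*u*v*w + 1/2*u*v - 7/4*u*w**2 + 7/4*u - 5/2*v**2 - 3/2*v*w + 11/6*v → 1/2*u*v - 19/18*u*w**2 - 5/12*u*w + 7/4*u - 5/2*v**2 + 7/12*v*w + 11/6*v + 5/4*w**2 - 55/36*w
  leading term u*v: subtract (1/4)·f_2 from 1/2*u*v - 19/18*u*w**2 - 5/12*u*w + 7/4*u - 5/2*v**2 + 7/12*v*w + 11/6*v + 5/4*w**2 - 55/36*w → -19/18*u*w**2 - 5/6*u*w + 2*u - 5/2*v**2 + 7/12*v*w + 7/12*v + 5/4*w**2 - 41/18*w + 11/12
  leading term u*w**2: no divisor's leading term divides it; move -19/18*u*w**2 to the remainder.
  leading term u*w: no divisor's leading term divides it; move -5/6*u*w to the remainder.
  leading term u: no divisor's leading term divides it; move 2*u to the remainder.
  leading term v**2: subtract (-5/8)·f_1 from -5/2*v**2 + 7/12*v*w + 7/12*v + 5/4*w**2 - 41/18*w + 11/12 → 7/12*v*w + 7/12*v - 25/8*w**2 - 41/18*w + 127/24
  leading term v*w: no divisor's leading term divides it; move 7/12*v*w to the remainder.
  leading term v: no divisor's leading term divides it; move 7/12*v to the remainder.
  leading term w**2: no divisor's leading term divides it; move -25/8*w**2 to the remainder.
  leading term w: no divisor's leading term divides it; move -41/18*w to the remainder.
  leading term 1: no divisor's leading term divides it; move 127/24 to the remainder.
  remainder -19/18*u*w**2 - 5/6*u*w + 2*u + 7/12*v*w + 7/12*v - 25/8*w**2 - 41/18*w + 127/24 ≠ 0; add h_3 = -19/18*u*w**2 - 5/6*u*w + 2*u + 7/12*v*w + 7/12*v - 25/8*w**2 - 41/18*w + 127/24 to the basis.

The other S-polynomials (S(f_1,h_3), S(f_2,h_3)) all reduce to 0 modulo the current basis, so we have a Gröbner basis.
Inter-reduce: drop elements whose leading term is divisible by another's, tail-reduce, and make monic.
Reduced Gröbner basis: {u*v + 5/6*u*w - 1/2*u + 5/2*v + 3/2*w - 11/6, u*w**2 + 15/19*u*w - 36/19*u - 21/38*v*w - 21/38*v + 225/76*w**2 + 41/19*w - 381/76, v**2 - 7/4*w**2 + 7/4}.
Label its elements g_1 = u*v + 5/6*u*w - 1/2*u + 5/2*v + 3/2*w - 11/6, g_2 = u*w**2 + 15/19*u*w - 36/19*u - 21/38*v*w - 21/38*v + 225/76*w**2 + 41/19*w - 381/76, g_3 = v**2 - 7/4*w**2 + 7/4.

Reduce p = 3*u*v + 5/2*u*w - 3/2*u + 15/2*v + 9/2*w - 3/2 modulo G:
  leading term u*v: subtract (3)·g_1 from 3*u*v + 5/2*u*w - 3/2*u + 15/2*v + 9/2*w - 3/2 → 4
  leading term 1: no divisor's leading term divides it; move 4 to the remainder.
  normal form = 4.
The normal form is nonzero, so p ∉ I. Since p minus its normal form lies in I, I + (p) = I + (r) where r = 4; decide whether this ideal is the whole ring.
Here r = 4 is a nonzero constant, hence a unit: 1 ∈ I + (p), the Gröbner basis of I + (p) is {1}, and the enlarged system has no common solution — adjoining p is inconsistent.

Adjoining 3*u*v + 5/2*u*w - 3/2*u + 15/2*v + 9/2*w - 3/2 makes the ideal the whole ring: the system is inconsistent.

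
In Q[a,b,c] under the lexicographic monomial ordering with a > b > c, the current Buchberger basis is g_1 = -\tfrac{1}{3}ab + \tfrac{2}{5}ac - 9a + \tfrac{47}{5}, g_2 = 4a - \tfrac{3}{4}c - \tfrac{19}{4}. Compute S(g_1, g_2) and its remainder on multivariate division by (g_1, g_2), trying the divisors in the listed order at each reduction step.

S(g_1, g_2) = -\tfrac{6}{5}ac + 27a + \tfrac{3}{16}bc + \tfrac{19}{16}b - \tfrac{141}{5}; remainder on division = \tfrac{3}{16}bc + \tfrac{19}{16}b - \tfrac{9}{40}c^{2} + \tfrac{291}{80}c + \tfrac{309}{80}.

lcm(LM(g_1), LM(g_2)) = ab.
S = (lcm/LT(g_1))·g_1 − (lcm/LT(g_2))·g_2 = -\tfrac{6}{5}ac + 27a + \tfrac{3}{16}bc + \tfrac{19}{16}b - \tfrac{141}{5}.
Reduce S modulo (g_1, g_2) in that order:
  leading term ac: subtract (-\tfrac{3}{10}c)·g_2 from -\tfrac{6}{5}ac + 27a + \tfrac{3}{16}bc + \tfrac{19}{16}b - \tfrac{141}{5} → 27a + \tfrac{3}{16}bc + \tfrac{19}{16}b - \tfrac{9}{40}c^{2} - \tfrac{57}{40}c - \tfrac{141}{5}
  leading term a: subtract (\tfrac{27}{4})·g_2 from 27a + \tfrac{3}{16}bc + \tfrac{19}{16}b - \tfrac{9}{40}c^{2} - \tfrac{57}{40}c - \tfrac{141}{5} → \tfrac{3}{16}bc + \tfrac{19}{16}b - \tfrac{9}{40}c^{2} + \tfrac{291}{80}c + \tfrac{309}{80}
  leading term bc: no divisor's leading term divides it; move \tfrac{3}{16}bc to the remainder.
  leading term b: no divisor's leading term divides it; move \tfrac{19}{16}b to the remainder.
  leading term c^{2}: no divisor's leading term divides it; move -\tfrac{9}{40}c^{2} to the remainder.
  leading term c: no divisor's leading term divides it; move \tfrac{291}{80}c to the remainder.
  leading term 1: no divisor's leading term divides it; move \tfrac{309}{80} to the remainder.
The remainder \tfrac{3}{16}bc + \tfrac{19}{16}b - \tfrac{9}{40}c^{2} + \tfrac{291}{80}c + \tfrac{309}{80} is nonzero, so it would be added as the next basis element.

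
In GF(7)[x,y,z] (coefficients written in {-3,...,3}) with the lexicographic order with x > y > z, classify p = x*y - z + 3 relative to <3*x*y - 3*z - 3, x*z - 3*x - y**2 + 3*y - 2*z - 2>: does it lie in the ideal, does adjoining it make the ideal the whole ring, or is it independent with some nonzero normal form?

Adjoining x*y - z + 3 makes the ideal the whole ring: the system is inconsistent.

First compute the reduced Gröbner basis of I by Buchberger's algorithm.
f_1 = 3*x*y - 3*z - 3, LT = x*y.
f_2 = x*z - 3*x - y**2 + 3*y - 2*z - 2, LT = x*z.

S(f_1,f_2): lcm = x*y*z. S = 3*x*y + y**3 - 3*y**2 + 2*y*z + 2*y - z**2 - z.
  reduce S modulo (f_1, f_2):
  remainder y**3 - 3*y**2 + 2*y*z + 2*y - z**2 + 2*z + 3 ≠ 0; add h_3 = y**3 - 3*y**2 + 2*y*z + 2*y - z**2 + 2*z + 3 to the basis.

The other S-polynomials (S(f_1,h_3), S(f_2,h_3)) all reduce to 0 modulo the current basis, so we have a Gröbner basis.
Inter-reduce: drop elements whose leading term is divisible by another's, tail-reduce, and make monic.
Reduced Gröbner basis: {x*y - z - 1, x*z - 3*x - y**2 + 3*y - 2*z - 2, y**3 - 3*y**2 + 2*y*z + 2*y - z**2 + 2*z + 3}.
Label its elements g_1 = x*y - z - 1, g_2 = x*z - 3*x - y**2 + 3*y - 2*z - 2, g_3 = y**3 - 3*y**2 + 2*y*z + 2*y - z**2 + 2*z + 3.

Reduce p = x*y - z + 3 modulo G:
  leading term x*y: subtract (1)·g_1 from x*y - z + 3 → -3
  leading term 1: no divisor's leading term divides it; move -3 to the remainder.
  normal form = -3.
The normal form is nonzero, so p ∉ I. Since p minus its normal form lies in I, I + (p) = I + (r) where r = -3; decide whether this ideal is the whole ring.
Here r = -3 is a nonzero constant, hence a unit: 1 ∈ I + (p), the Gröbner basis of I + (p) is {1}, and the enlarged system has no common solution — adjoining p is inconsistent.

The remainder on division by a Gröbner basis is unique — it is the normal form.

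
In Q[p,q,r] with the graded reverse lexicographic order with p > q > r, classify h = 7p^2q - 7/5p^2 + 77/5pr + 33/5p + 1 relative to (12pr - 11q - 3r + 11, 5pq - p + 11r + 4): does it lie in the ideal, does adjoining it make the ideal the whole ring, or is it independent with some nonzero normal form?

7p^2q - 7/5p^2 + 77/5pr + 33/5p + 1 is independent of I; its normal form modulo I is p + 1.

First compute the reduced Gröbner basis of I by Buchberger's algorithm.
f_1 = 12pr - 11q - 3r + 11, LT = pr.
f_2 = 5pq - p + 11r + 4, LT = pq.

S(f_1,f_2): lcm = pqr. S = -11/12q^2 + 1/5pr - 1/4qr - 11/5r^2 + 11/12q - 4/5r.
  leading term q^2: no divisor's leading term divides it; move -11/12q^2 to the remainder.
  leading term pr: subtract (1/60)·f_1 from 1/5pr - 1/4qr - 11/5r^2 + 11/12q - 4/5r → -1/4qr - 11/5r^2 + 11/10q - 3/4r - 11/60
  leading term qr: no divisor's leading term divides it; move -1/4qr to the remainder.
  leading term r^2: no divisor's leading term divides it; move -11/5r^2 to the remainder.
  leading term q: no divisor's leading term divides it; move 11/10q to the remainder.
  leading term r: no divisor's leading term divides it; move -3/4r to the remainder.
  leading term 1: no divisor's leading term divides it; move -11/60 to the remainder.
  remainder -11/12q^2 - 1/4qr - 11/5r^2 + 11/10q - 3/4r - 11/60 ≠ 0; add k_3 = -11/12q^2 - 1/4qr - 11/5r^2 + 11/10q - 3/4r - 11/60 to the basis.

The other S-polynomials (S(f_1,k_3), S(f_2,k_3)) all reduce to 0 modulo the current basis, so we have a Gröbner basis.
Inter-reduce: drop elements whose leading term is divisible by another's, tail-reduce, and make monic.
Reduced Gröbner basis: {pq - 1/5p + 11/5r + 4/5, q^2 + 3/11qr + 12/5r^2 - 6/5q + 9/11r + 1/5, pr - 11/12q - 1/4r + 11/12}.
Label its elements g_1 = pq - 1/5p + 11/5r + 4/5, g_2 = q^2 + 3/11qr + 12/5r^2 - 6/5q + 9/11r + 1/5, g_3 = pr - 11/12q - 1/4r + 11/12.

Reduce h = 7p^2q - 7/5p^2 + 77/5pr + 33/5p + 1 modulo G:
  leading term p^2q: subtract (7p)·g_1 from 7p^2q - 7/5p^2 + 77/5pr + 33/5p + 1 → p + 1
  leading term p: no divisor's leading term divides it; move p to the remainder.
  leading term 1: no divisor's leading term divides it; move 1 to the remainder.
  normal form = p + 1.
The normal form is nonzero, so h ∉ I. Since h minus its normal form lies in I, I + (h) = I + (n) where n = p + 1; decide whether this ideal is the whole ring.
Run Buchberger on G together with n (pairs among the g_i already reduce to 0 since G is a Gröbner basis):
g_1 = pq - 1/5p + 11/5r + 4/5, LT = pq.
g_2 = q^2 + 3/11qr + 12/5r^2 - 6/5q + 9/11r + 1/5, LT = q^2.
g_3 = pr - 11/12q - 1/4r + 11/12, LT = pr.
n = p + 1, LT = p.

S(g_1,n): lcm = pq. S = -1/5p - q + 11/5r + 4/5.
  leading term p: subtract (-1/5)·n from -1/5p - q + 11/5r + 4/5 → -q + 11/5r + 1
  leading term q: no divisor's leading term divides it; move -q to the remainder.
  leading term r: no divisor's leading term divides it; move 11/5r to the remainder.
  leading term 1: no divisor's leading term divides it; move 1 to the remainder.
  remainder -q + 11/5r + 1 ≠ 0; add m_5 = -q + 11/5r + 1 to the basis.

S(g_3,n): lcm = pr. S = -11/12q - 5/4r + 11/12.
  leading term q: subtract (11/12)·m_5 from -11/12q - 5/4r + 11/12 → -49/15r
  leading term r: no divisor's leading term divides it; move -49/15r to the remainder.
  remainder -49/15r ≠ 0; add m_6 = -49/15r to the basis.

The other S-polynomials (S(g_1,g_2), S(g_1,g_3), S(g_2,g_3), S(g_2,n), S(g_1,m_5), S(g_2,m_5), S(g_3,m_5), S(n,m_5), S(g_1,m_6), S(g_2,m_6), S(g_3,m_6), S(n,m_6), S(m_5,m_6)) all reduce to 0 modulo the current basis, so we have a Gröbner basis.
Inter-reduce: drop elements whose leading term is divisible by another's, tail-reduce, and make monic.
Reduced Gröbner basis: {p + 1, q - 1, r}.
The reduced Gröbner basis of I + (h) is {p + 1, q - 1, r} ≠ {1}, a proper ideal, so the enlarged system stays consistent: h is independent of I, with normal form p + 1.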